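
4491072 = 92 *48816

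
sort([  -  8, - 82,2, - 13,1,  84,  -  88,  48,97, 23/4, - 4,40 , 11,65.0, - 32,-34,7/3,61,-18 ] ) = [-88,-82, - 34, -32,-18,-13 , - 8, - 4, 1 , 2,7/3,23/4 , 11 , 40,48 , 61, 65.0, 84, 97]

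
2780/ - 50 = - 56+2/5 = -55.60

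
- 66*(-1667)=110022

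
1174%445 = 284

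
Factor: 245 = 5^1*7^2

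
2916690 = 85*34314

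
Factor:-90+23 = -67= - 67^1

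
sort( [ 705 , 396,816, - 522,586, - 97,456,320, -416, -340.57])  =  [ - 522, - 416, - 340.57, - 97,  320,396, 456,586,705,816] 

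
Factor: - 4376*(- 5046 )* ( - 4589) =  - 2^4*3^1*13^1*29^2*353^1 * 547^1 =- 101331067344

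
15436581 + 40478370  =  55914951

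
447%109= 11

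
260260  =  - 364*( -715)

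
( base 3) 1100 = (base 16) 24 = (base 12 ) 30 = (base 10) 36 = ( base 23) 1d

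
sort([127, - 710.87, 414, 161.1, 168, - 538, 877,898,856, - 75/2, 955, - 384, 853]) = [ - 710.87,-538,-384,-75/2, 127, 161.1,168, 414,853, 856,877,898, 955]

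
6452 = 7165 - 713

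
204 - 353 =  - 149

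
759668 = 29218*26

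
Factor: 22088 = 2^3 * 11^1*251^1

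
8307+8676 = 16983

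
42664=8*5333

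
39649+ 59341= 98990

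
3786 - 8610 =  - 4824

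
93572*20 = 1871440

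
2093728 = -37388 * ( - 56)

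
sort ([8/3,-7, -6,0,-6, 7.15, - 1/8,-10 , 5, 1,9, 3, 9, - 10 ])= [-10, -10, - 7, - 6, - 6 , - 1/8,  0, 1, 8/3, 3, 5, 7.15, 9,  9] 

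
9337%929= 47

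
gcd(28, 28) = 28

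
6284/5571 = 6284/5571 = 1.13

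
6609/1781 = 6609/1781 =3.71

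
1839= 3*613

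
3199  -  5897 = -2698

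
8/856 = 1/107 = 0.01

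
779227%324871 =129485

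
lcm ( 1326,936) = 15912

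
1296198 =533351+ 762847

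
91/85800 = 7/6600  =  0.00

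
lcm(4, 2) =4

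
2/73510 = 1/36755 = 0.00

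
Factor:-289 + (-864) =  - 1153 = - 1153^1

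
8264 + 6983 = 15247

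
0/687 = 0= 0.00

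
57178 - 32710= 24468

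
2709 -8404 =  - 5695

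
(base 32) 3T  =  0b1111101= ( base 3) 11122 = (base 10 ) 125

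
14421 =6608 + 7813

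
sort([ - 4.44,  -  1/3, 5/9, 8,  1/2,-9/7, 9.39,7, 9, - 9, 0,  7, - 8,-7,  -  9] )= [-9,-9,  -  8,  -  7, - 4.44, - 9/7,  -  1/3, 0,1/2, 5/9,  7, 7, 8, 9,9.39]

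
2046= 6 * 341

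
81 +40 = 121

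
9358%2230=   438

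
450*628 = 282600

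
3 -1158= -1155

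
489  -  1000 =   -  511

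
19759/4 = 19759/4 = 4939.75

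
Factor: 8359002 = 2^1*3^2 *17^1* 59^1*463^1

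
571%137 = 23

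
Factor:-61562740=-2^2*5^1 * 3078137^1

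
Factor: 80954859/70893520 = 2^(  -  4)*3^1*5^( -1)*359^1*509^( - 1)*1741^( - 1)*75167^1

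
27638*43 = 1188434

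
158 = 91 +67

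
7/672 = 1/96 = 0.01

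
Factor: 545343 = 3^1*17^3*37^1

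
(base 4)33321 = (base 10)1017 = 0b1111111001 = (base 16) 3F9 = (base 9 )1350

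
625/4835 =125/967 =0.13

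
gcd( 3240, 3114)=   18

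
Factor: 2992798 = 2^1*1496399^1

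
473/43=11 = 11.00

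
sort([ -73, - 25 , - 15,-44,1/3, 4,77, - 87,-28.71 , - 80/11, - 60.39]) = [ - 87, - 73, -60.39, - 44, - 28.71, - 25, - 15, - 80/11 , 1/3,4,77 ]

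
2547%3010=2547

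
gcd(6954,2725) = 1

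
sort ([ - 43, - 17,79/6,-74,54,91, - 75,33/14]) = [- 75,-74, - 43,- 17,33/14,  79/6, 54, 91]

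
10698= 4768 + 5930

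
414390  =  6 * 69065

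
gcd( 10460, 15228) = 4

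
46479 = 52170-5691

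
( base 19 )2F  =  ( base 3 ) 1222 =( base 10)53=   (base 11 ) 49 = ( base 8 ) 65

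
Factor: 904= 2^3*113^1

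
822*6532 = 5369304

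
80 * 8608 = 688640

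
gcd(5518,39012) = 2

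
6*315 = 1890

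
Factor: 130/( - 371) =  - 2^1*5^1*7^(- 1) * 13^1*53^(- 1)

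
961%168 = 121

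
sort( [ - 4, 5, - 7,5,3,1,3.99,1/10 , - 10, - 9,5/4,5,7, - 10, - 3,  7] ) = [- 10, - 10, - 9 ,-7, - 4, - 3, 1/10 , 1, 5/4, 3,3.99,5, 5, 5 , 7,7]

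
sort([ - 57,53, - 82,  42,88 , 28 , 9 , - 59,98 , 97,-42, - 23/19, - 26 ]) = [ - 82, - 59 , - 57, - 42 , - 26, - 23/19,9,28, 42,53,  88 , 97 , 98 ]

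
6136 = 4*1534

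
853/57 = 14 + 55/57=14.96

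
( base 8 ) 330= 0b11011000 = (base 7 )426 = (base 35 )66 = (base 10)216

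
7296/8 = 912 = 912.00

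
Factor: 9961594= 2^1*4980797^1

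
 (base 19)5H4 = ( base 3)2220222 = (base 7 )6134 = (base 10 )2132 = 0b100001010100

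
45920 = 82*560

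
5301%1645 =366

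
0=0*74502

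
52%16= 4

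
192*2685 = 515520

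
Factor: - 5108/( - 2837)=2^2*1277^1*2837^ ( - 1)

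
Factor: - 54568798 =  - 2^1*19^1*1436021^1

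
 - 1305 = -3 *435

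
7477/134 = 7477/134 = 55.80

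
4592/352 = 287/22 =13.05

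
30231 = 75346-45115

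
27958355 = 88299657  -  60341302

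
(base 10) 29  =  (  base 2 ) 11101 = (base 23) 16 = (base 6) 45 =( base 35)T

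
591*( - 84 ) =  - 49644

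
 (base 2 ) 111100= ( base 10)60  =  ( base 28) 24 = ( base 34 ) 1Q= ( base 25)2a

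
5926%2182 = 1562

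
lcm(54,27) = 54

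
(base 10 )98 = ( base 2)1100010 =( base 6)242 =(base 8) 142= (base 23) 46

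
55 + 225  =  280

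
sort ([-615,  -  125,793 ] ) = [-615, - 125, 793]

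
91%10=1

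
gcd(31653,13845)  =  3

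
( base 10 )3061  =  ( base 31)35n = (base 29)3IG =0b101111110101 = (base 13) 1516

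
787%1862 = 787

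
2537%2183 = 354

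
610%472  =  138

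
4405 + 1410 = 5815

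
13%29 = 13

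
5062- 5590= - 528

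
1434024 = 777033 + 656991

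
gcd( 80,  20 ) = 20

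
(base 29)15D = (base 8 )1747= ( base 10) 999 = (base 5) 12444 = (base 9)1330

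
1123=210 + 913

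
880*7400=6512000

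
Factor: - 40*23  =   - 920  =  - 2^3*5^1*23^1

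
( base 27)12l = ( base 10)804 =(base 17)2d5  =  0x324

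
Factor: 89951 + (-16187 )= 73764 = 2^2*3^3*683^1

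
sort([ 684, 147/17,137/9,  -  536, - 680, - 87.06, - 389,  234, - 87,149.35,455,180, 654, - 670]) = [-680, - 670 ,  -  536, - 389,- 87.06, - 87, 147/17,137/9, 149.35, 180 , 234,455, 654, 684]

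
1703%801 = 101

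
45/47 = 45/47 = 0.96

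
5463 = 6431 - 968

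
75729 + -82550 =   -  6821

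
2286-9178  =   -6892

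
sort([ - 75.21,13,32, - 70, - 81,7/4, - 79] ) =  [- 81, - 79,  -  75.21,  -  70,7/4,13, 32]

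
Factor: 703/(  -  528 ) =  -2^( -4 )*3^(-1) * 11^( - 1 )*19^1*37^1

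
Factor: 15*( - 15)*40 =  - 9000  =  - 2^3* 3^2 * 5^3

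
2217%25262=2217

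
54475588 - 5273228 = 49202360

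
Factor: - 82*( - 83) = 2^1*41^1*83^1 = 6806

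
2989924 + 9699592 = 12689516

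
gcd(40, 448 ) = 8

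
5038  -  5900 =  - 862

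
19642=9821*2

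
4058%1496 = 1066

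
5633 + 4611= 10244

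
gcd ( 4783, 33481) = 4783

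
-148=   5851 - 5999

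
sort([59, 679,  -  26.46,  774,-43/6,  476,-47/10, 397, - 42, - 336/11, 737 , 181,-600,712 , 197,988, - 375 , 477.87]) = [-600, - 375, - 42 ,-336/11, -26.46,-43/6,-47/10, 59, 181, 197, 397, 476,477.87, 679, 712, 737,774, 988]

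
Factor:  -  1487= -1487^1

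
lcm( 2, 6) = 6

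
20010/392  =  10005/196 = 51.05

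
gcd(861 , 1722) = 861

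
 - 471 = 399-870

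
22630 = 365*62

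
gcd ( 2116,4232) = 2116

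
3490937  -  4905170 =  - 1414233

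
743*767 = 569881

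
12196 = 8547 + 3649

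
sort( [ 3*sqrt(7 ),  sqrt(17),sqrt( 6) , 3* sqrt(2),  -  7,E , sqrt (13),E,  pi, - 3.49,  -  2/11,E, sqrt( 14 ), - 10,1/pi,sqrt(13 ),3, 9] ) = [-10, - 7,-3.49, - 2/11, 1/pi, sqrt(6), E, E,E,3,pi,sqrt(13),sqrt(13 ),sqrt(14),sqrt(17),3*sqrt(2 ),  3*sqrt(7)  ,  9 ] 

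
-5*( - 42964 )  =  214820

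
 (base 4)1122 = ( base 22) 42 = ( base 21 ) 46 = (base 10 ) 90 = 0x5A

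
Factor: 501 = 3^1* 167^1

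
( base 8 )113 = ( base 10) 75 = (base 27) 2L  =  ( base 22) 39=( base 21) 3c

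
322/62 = 5 + 6/31 = 5.19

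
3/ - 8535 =-1  +  2844/2845 = - 0.00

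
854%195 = 74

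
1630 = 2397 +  - 767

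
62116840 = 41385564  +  20731276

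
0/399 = 0 = 0.00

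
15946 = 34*469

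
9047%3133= 2781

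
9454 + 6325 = 15779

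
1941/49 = 1941/49 = 39.61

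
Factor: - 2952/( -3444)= 6/7 = 2^1*3^1*7^( - 1 )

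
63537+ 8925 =72462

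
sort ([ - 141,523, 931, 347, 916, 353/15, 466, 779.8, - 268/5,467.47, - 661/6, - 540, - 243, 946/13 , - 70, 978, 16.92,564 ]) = [-540, - 243, - 141,  -  661/6,-70, - 268/5, 16.92,353/15,946/13 , 347,  466, 467.47,523,564, 779.8, 916 , 931,  978]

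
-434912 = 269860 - 704772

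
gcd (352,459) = 1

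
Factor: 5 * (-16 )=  - 80=- 2^4*5^1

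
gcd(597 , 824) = 1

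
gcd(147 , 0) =147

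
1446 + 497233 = 498679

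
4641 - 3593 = 1048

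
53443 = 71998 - 18555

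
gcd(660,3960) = 660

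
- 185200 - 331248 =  - 516448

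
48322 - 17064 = 31258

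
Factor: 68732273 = 37^1*127^1 *14627^1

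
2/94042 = 1/47021 = 0.00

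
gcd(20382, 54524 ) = 86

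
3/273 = 1/91 = 0.01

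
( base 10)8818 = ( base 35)76x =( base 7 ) 34465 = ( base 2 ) 10001001110010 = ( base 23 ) GF9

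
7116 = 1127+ 5989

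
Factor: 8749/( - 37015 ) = - 5^( - 1) * 11^( - 1)* 13^1 = - 13/55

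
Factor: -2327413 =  - 11^1*211583^1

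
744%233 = 45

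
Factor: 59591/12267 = 3^( - 2)*7^1*29^(-1)*47^( - 1 )*8513^1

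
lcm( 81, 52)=4212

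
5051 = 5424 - 373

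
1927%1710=217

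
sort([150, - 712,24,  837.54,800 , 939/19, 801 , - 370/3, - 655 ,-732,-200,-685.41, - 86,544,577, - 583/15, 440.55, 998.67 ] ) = [ - 732, - 712, - 685.41, - 655, - 200 , - 370/3, - 86,-583/15,  24 , 939/19, 150, 440.55,  544 , 577, 800 , 801, 837.54, 998.67]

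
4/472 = 1/118 = 0.01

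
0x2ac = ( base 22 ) 192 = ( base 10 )684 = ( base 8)1254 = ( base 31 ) M2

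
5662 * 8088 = 45794256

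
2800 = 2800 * 1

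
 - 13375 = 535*( - 25)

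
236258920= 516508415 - 280249495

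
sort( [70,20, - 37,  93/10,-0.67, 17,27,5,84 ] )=[ - 37, - 0.67, 5,93/10, 17,20,27, 70,84 ]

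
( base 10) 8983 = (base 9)13281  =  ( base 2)10001100010111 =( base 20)1293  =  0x2317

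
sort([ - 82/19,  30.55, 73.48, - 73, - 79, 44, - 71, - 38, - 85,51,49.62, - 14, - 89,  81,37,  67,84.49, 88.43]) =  [ - 89,  -  85 , - 79, - 73, - 71, - 38, - 14,-82/19 , 30.55, 37,44,49.62, 51, 67, 73.48 , 81,84.49, 88.43]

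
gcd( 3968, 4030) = 62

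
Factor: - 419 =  - 419^1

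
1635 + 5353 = 6988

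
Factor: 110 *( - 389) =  - 42790 = - 2^1*5^1*11^1*389^1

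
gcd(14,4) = 2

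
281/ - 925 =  - 281/925 = -0.30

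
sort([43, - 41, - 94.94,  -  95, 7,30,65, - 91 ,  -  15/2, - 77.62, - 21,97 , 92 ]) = [ - 95,-94.94 , - 91,-77.62, - 41, - 21,-15/2, 7,30, 43, 65, 92,97] 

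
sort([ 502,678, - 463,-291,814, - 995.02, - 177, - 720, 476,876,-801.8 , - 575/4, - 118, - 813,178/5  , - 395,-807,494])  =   [ -995.02, - 813, - 807, - 801.8, - 720, - 463, - 395, -291, - 177, - 575/4 , - 118, 178/5, 476, 494, 502, 678,814, 876]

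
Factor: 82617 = 3^1 * 27539^1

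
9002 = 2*4501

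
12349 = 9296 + 3053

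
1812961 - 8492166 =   -  6679205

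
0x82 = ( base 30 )4A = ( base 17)7B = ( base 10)130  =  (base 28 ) 4I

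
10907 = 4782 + 6125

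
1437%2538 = 1437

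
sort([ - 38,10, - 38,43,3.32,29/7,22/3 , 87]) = [ - 38 , -38,3.32,29/7, 22/3, 10,43,87]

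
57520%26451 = 4618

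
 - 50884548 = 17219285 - 68103833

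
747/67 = 11+10/67 = 11.15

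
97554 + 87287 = 184841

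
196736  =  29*6784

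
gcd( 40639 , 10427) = 1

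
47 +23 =70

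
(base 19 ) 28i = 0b1101111100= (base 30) tm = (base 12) 624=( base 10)892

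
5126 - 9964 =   -  4838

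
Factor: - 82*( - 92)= 2^3*23^1*41^1 = 7544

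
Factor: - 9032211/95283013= - 3^2 * 7^(  -  1)*353^1*2843^1*13611859^( - 1)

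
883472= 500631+382841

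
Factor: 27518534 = 2^1*23^1*598229^1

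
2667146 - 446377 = 2220769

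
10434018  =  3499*2982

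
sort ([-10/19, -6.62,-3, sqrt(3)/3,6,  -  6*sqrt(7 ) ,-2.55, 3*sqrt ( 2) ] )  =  [-6*sqrt(7 ), - 6.62, - 3, - 2.55, - 10/19, sqrt(3 ) /3,  3*sqrt ( 2 ),6] 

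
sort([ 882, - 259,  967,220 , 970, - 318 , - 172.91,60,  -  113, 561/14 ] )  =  [ - 318, - 259,- 172.91, - 113,561/14,60, 220,882,967, 970] 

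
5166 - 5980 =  - 814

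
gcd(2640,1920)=240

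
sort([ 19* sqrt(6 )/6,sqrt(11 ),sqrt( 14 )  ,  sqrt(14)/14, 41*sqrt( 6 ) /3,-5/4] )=[ - 5/4,sqrt(14)/14,sqrt( 11 ),sqrt( 14),19*sqrt(6)/6 , 41*sqrt( 6 ) /3]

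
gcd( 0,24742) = 24742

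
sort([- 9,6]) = [-9,6 ] 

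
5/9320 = 1/1864 = 0.00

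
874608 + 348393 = 1223001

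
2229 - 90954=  - 88725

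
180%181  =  180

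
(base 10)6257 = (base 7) 24146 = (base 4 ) 1201301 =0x1871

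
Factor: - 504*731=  - 368424  =  - 2^3*3^2*7^1*17^1*43^1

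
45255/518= 87  +  27/74 = 87.36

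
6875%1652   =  267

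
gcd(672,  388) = 4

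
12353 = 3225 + 9128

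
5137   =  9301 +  - 4164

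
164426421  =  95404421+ 69022000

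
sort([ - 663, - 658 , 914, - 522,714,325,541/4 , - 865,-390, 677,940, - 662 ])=[ - 865,-663,  -  662,-658,-522, - 390,541/4 , 325,677,714, 914 , 940]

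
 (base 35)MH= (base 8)1423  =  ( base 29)r4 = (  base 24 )18J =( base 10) 787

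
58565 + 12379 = 70944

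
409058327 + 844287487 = 1253345814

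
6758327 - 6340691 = 417636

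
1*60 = 60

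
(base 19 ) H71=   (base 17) 14BF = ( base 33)5P1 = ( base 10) 6271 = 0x187F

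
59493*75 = 4461975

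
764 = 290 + 474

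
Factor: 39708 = 2^2*3^2* 1103^1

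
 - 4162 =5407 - 9569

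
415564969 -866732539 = -451167570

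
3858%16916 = 3858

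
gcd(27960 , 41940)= 13980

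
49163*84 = 4129692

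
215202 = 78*2759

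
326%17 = 3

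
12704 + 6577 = 19281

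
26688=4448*6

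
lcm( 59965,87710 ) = 5876570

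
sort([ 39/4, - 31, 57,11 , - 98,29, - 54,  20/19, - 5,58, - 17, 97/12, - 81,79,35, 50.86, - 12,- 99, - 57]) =[  -  99, - 98, - 81, - 57 , - 54,-31, - 17 , - 12,- 5, 20/19, 97/12,  39/4,11 , 29, 35, 50.86,57,58, 79]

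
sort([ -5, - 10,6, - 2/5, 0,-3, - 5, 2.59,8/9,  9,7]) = [ - 10, - 5, - 5, - 3, - 2/5, 0,8/9, 2.59,  6, 7, 9]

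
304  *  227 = 69008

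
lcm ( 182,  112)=1456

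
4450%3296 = 1154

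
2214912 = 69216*32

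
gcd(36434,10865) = 1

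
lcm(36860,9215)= 36860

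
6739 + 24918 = 31657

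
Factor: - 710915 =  - 5^1*142183^1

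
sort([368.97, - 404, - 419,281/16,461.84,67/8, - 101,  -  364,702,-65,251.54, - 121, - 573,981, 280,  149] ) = [ - 573, - 419, - 404, - 364, - 121 ,-101, - 65,67/8,281/16,149,251.54, 280,368.97, 461.84,702, 981 ] 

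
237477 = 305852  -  68375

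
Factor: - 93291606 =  - 2^1*3^2*5182867^1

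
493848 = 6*82308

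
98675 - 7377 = 91298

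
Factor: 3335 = 5^1 * 23^1*29^1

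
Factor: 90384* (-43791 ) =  - 3958005744 = -2^4*3^2*7^1 * 11^1* 269^1* 1327^1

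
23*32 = 736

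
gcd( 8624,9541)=7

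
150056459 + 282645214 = 432701673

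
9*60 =540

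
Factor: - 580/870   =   - 2^1*3^(-1) = - 2/3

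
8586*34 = 291924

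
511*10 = 5110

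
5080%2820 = 2260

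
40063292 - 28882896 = 11180396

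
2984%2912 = 72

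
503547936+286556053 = 790103989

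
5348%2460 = 428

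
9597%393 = 165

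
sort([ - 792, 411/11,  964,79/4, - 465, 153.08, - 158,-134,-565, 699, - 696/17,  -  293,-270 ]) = [ - 792,- 565, - 465, - 293, -270, - 158, - 134, - 696/17,  79/4,411/11, 153.08, 699, 964 ] 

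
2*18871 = 37742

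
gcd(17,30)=1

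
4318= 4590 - 272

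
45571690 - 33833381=11738309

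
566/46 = 283/23 = 12.30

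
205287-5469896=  - 5264609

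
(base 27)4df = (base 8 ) 6322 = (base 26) 4m6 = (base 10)3282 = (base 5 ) 101112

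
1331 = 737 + 594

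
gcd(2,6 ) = 2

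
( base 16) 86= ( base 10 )134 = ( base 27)4q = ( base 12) b2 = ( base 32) 46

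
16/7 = 2 + 2/7 = 2.29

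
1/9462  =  1/9462 = 0.00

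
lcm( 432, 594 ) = 4752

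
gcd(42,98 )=14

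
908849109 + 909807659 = 1818656768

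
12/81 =4/27  =  0.15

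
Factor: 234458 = 2^1 *7^1*16747^1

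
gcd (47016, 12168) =72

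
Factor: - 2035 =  - 5^1*11^1 * 37^1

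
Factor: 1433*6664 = 9549512 =2^3*7^2*17^1*1433^1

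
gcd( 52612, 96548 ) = 4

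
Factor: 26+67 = 93=3^1*31^1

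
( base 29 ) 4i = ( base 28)4M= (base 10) 134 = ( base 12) b2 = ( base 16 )86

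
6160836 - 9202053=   -3041217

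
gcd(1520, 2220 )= 20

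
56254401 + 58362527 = 114616928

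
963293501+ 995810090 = 1959103591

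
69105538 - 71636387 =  - 2530849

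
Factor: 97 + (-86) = 11^1  =  11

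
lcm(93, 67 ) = 6231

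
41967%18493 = 4981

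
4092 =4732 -640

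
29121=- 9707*( - 3) 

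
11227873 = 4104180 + 7123693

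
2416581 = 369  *6549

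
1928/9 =1928/9  =  214.22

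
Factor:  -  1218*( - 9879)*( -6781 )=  - 81593209782=- 2^1* 3^2 * 7^1*29^1 * 37^1 * 89^1 * 6781^1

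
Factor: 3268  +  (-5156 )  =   - 1888 = - 2^5*  59^1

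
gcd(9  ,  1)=1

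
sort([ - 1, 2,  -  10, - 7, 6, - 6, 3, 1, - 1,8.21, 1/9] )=[ - 10, - 7,  -  6, - 1, - 1, 1/9, 1,2, 3 , 6, 8.21]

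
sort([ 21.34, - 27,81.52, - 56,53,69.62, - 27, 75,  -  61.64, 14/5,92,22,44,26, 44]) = [- 61.64,-56,-27,-27,14/5,  21.34,22,  26, 44,44,53, 69.62,75, 81.52,92 ]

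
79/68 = 79/68 =1.16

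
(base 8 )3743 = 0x7e3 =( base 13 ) bc4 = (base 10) 2019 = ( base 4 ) 133203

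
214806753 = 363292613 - 148485860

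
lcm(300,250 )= 1500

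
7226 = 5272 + 1954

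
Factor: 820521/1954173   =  21039/50107 =3^1*89^ ( - 1)*563^(-1)*7013^1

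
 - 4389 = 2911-7300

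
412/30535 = 412/30535 =0.01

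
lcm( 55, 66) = 330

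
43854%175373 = 43854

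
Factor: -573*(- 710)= 406830  =  2^1*3^1*5^1*71^1 * 191^1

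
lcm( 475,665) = 3325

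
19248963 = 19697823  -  448860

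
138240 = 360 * 384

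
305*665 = 202825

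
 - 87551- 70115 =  - 157666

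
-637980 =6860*(-93 ) 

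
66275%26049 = 14177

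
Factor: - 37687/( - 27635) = 5^( - 1)*13^2*223^1 * 5527^(-1) 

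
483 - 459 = 24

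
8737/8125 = 1 + 612/8125 = 1.08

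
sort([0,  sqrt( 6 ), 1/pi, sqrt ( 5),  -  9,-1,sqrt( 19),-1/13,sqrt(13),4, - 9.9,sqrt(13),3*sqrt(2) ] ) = [ - 9.9, -9,-1, - 1/13, 0, 1/pi, sqrt( 5),sqrt(6),sqrt(13) , sqrt(13),4,  3*sqrt(2), sqrt(19 )]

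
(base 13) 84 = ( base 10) 108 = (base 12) 90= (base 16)6c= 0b1101100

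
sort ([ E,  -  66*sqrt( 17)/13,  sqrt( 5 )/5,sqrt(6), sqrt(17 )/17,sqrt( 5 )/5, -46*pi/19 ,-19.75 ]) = [ - 66*sqrt( 17)/13,- 19.75, - 46* pi/19, sqrt( 17)/17,  sqrt( 5 ) /5,sqrt(5) /5,sqrt( 6 ),  E ]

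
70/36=35/18 =1.94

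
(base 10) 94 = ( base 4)1132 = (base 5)334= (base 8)136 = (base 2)1011110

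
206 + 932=1138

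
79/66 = 79/66 =1.20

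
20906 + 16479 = 37385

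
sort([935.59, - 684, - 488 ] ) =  [ - 684, - 488,935.59 ]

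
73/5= 14 + 3/5 = 14.60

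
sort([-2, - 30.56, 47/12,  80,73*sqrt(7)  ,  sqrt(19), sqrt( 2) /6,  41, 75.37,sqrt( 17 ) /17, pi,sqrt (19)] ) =[-30.56, - 2, sqrt( 2) /6, sqrt( 17) /17, pi,47/12, sqrt(19),sqrt (19),  41, 75.37, 80, 73*sqrt( 7)] 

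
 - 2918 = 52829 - 55747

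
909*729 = 662661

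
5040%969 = 195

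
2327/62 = 37+ 33/62 =37.53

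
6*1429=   8574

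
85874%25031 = 10781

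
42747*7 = 299229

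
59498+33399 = 92897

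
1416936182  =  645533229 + 771402953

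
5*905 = 4525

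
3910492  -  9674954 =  - 5764462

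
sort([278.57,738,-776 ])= [-776, 278.57,738]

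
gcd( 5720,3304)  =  8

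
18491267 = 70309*263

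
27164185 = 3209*8465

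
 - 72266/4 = -18067 + 1/2 = -18066.50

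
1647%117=9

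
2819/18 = 156 + 11/18= 156.61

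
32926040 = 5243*6280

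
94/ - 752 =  - 1/8 = - 0.12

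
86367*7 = 604569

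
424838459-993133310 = -568294851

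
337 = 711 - 374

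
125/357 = 125/357  =  0.35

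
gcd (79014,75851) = 1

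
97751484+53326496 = 151077980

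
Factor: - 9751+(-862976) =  - 3^1*19^1*61^1*251^1 = - 872727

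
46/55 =46/55 = 0.84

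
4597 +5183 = 9780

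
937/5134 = 937/5134 = 0.18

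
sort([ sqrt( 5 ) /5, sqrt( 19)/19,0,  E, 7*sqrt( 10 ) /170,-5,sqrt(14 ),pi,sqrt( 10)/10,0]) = [ - 5, 0, 0,7*sqrt(10)/170, sqrt(19)/19, sqrt(10 ) /10, sqrt( 5) /5, E, pi, sqrt( 14 )]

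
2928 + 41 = 2969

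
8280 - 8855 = -575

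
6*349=2094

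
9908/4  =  2477 = 2477.00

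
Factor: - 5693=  - 5693^1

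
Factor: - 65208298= - 2^1*29^1 * 281^1*4001^1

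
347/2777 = 347/2777 = 0.12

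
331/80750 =331/80750 = 0.00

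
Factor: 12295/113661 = 3^( - 2 )*5^1*73^( - 1 )*173^( - 1)*2459^1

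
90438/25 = 90438/25 = 3617.52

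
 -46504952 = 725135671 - 771640623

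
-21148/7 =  - 3022 + 6/7 =- 3021.14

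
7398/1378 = 3699/689=5.37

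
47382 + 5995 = 53377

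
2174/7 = 310+4/7 = 310.57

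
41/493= 41/493 = 0.08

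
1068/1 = 1068 = 1068.00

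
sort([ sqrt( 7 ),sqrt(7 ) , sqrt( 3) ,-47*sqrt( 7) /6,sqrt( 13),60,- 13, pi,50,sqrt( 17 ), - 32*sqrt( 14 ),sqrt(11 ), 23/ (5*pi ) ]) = [ - 32*sqrt(14 ), - 47*sqrt( 7)/6,  -  13,23/(5*pi )  ,  sqrt( 3 ),sqrt( 7),sqrt( 7), pi , sqrt( 11),sqrt( 13) , sqrt( 17),50,  60 ] 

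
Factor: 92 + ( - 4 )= 88= 2^3*11^1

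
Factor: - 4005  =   - 3^2*5^1 * 89^1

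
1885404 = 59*31956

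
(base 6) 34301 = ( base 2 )1001011111101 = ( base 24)8ad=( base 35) 3XV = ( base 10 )4861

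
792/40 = 19+4/5 = 19.80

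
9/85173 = 3/28391 = 0.00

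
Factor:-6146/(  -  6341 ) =2^1 *7^1*17^( - 1)*373^(- 1 )*439^1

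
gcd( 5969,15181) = 47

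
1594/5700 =797/2850 =0.28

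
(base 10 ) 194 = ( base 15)CE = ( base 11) 167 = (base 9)235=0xC2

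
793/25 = 31 + 18/25=31.72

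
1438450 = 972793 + 465657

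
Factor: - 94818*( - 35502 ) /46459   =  2^2*3^2*7^( - 1)*61^1*97^1 * 6637^( - 1) * 15803^1 = 3366228636/46459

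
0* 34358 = 0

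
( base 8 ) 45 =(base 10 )37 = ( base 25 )1c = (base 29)18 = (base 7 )52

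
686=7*98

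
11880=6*1980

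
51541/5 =10308 +1/5 = 10308.20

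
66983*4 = 267932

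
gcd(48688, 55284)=68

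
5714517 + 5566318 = 11280835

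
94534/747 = 126 + 412/747 = 126.55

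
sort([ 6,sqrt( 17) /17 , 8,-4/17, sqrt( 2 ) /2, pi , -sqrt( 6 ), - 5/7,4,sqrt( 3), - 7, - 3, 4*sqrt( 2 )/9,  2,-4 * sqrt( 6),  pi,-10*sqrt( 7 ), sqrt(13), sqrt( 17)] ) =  [ - 10*sqrt(7), - 4*sqrt(6), - 7,-3, - sqrt( 6), - 5/7, - 4/17,sqrt( 17) /17, 4*sqrt( 2 )/9, sqrt( 2) /2,sqrt ( 3 ), 2,pi,pi, sqrt ( 13), 4,sqrt( 17),  6, 8] 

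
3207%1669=1538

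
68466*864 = 59154624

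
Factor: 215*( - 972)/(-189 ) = 2^2*3^2*5^1*7^(- 1)*43^1 = 7740/7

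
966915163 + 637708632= 1604623795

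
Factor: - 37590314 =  - 2^1*18795157^1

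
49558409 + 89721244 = 139279653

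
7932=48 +7884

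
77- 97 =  - 20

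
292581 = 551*531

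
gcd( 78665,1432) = 1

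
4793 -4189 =604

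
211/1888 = 211/1888 = 0.11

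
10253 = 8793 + 1460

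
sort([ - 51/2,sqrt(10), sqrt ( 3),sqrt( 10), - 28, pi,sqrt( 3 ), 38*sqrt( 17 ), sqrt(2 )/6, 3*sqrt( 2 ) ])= [ - 28, - 51/2 , sqrt(2 )/6,sqrt (3),sqrt( 3 ),pi,sqrt ( 10),sqrt( 10 ),3*sqrt( 2 ),38*sqrt( 17) ] 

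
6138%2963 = 212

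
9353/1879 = 4  +  1837/1879 = 4.98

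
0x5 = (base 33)5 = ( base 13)5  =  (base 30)5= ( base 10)5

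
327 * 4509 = 1474443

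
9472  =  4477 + 4995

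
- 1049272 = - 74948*14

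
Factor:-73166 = - 2^1*36583^1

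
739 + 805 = 1544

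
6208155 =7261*855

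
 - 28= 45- 73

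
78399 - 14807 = 63592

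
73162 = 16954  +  56208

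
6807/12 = 567 + 1/4 = 567.25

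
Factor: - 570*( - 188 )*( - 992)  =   - 106302720 = - 2^8*3^1* 5^1*19^1*31^1*47^1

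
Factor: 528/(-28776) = -2^1 * 109^( - 1) = -  2/109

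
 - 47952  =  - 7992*6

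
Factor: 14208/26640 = 8/15=2^3*3^( - 1 )*5^(-1)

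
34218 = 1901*18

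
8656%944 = 160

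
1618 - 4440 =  - 2822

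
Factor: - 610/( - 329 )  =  2^1*5^1*7^( - 1)*47^( - 1 )*61^1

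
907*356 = 322892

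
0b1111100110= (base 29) 15C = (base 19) 2ea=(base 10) 998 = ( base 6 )4342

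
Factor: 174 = 2^1*3^1*29^1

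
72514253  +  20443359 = 92957612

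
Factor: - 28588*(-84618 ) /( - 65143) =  - 2^3*3^3*7^1 * 13^( - 1) * 1021^1*1567^1*5011^( - 1) = - 2419059384/65143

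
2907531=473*6147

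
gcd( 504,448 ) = 56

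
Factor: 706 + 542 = 1248 = 2^5*3^1*13^1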